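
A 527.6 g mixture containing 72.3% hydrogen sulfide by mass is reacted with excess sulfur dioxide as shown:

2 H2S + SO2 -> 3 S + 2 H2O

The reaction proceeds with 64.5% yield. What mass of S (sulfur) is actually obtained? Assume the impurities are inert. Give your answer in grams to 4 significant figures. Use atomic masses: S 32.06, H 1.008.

347.2 g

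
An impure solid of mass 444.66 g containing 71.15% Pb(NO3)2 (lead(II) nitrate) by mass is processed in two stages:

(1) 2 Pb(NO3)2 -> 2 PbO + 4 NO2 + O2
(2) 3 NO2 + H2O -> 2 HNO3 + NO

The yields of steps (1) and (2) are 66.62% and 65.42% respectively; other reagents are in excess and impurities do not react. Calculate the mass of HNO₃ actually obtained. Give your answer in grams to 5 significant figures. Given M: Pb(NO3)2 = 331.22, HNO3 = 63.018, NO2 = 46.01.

34.979 g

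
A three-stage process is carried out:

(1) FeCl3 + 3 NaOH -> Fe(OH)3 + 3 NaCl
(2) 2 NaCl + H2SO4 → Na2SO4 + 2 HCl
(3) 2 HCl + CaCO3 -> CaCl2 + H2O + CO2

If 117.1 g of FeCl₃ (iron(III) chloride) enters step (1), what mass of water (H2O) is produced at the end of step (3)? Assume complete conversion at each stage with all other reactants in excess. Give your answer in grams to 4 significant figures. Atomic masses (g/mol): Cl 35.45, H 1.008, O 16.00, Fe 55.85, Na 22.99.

M(FeCl3) = 55.85 + 3(35.45) = 162.20 g/mol.
M(H2O) = 2(1.008) + 16.00 = 18.016 g/mol.
n(FeCl3) = 117.1 / 162.20 = 0.72195 mol.
Reaction (1): FeCl3→NaCl ratio 1:3 ⇒ n(NaCl) = 2.1658 mol.
Reaction (2): NaCl→HCl ratio 2:2 ⇒ n(HCl) = 2.1658 mol.
Reaction (3): HCl→H2O ratio 2:1 ⇒ n(H2O) = 1.0829 mol.
Mass of H2O = 1.0829 × 18.016 = 19.510 g.

19.51 g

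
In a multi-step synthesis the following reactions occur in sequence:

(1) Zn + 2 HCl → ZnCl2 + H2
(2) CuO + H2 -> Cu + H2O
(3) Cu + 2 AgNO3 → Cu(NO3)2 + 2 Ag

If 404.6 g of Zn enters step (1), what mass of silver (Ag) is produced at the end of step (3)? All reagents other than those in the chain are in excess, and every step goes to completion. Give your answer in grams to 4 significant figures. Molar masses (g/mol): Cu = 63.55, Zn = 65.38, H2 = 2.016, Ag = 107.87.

n(Zn) = 404.6 / 65.38 = 6.1884 mol.
Reaction (1): Zn→H2 ratio 1:1 ⇒ n(H2) = 6.1884 mol.
Reaction (2): H2→Cu ratio 1:1 ⇒ n(Cu) = 6.1884 mol.
Reaction (3): Cu→Ag ratio 1:2 ⇒ n(Ag) = 12.377 mol.
Mass of Ag = 12.377 × 107.87 = 1335.1 g.

1335 g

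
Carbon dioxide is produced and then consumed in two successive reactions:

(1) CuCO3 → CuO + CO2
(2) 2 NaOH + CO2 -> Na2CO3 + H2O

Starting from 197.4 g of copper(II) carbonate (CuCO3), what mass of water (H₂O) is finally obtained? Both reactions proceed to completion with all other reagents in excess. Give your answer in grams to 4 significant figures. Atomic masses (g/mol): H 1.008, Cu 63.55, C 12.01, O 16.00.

28.78 g

M(CuCO3) = 63.55 + 12.01 + 3(16.00) = 123.56 g/mol.
M(H2O) = 2(1.008) + 16.00 = 18.016 g/mol.
n(CuCO3) = 197.40 / 123.56 = 1.5976 mol.
Step 1 gives a 1:1 ratio of CuCO3 to CO2, so n(CO2) = 1.5976 mol.
In step 2 the CO2:H2O ratio is 1:1, so n(H2O) = 1.5976 mol.
Mass of H2O = 1.5976 × 18.016 = 28.782 g.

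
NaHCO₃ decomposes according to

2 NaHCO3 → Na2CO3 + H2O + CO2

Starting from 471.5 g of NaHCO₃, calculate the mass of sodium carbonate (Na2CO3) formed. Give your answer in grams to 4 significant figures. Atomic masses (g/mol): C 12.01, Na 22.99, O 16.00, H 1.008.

297.4 g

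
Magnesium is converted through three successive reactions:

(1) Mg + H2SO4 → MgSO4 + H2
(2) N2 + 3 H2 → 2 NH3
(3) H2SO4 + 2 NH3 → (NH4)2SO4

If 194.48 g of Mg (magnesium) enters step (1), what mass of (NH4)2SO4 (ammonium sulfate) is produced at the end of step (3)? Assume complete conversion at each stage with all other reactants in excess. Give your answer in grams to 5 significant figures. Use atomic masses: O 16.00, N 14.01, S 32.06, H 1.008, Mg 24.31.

352.38 g

M(Mg) = 24.31 g/mol.
M((NH4)2SO4) = 2(14.01) + 8(1.008) + 32.06 + 4(16.00) = 132.144 g/mol.
n(Mg) = 194.48 / 24.31 = 8.00000 mol.
Reaction (1): Mg→H2 ratio 1:1 ⇒ n(H2) = 8.00000 mol.
Reaction (2): H2→NH3 ratio 3:2 ⇒ n(NH3) = 5.33333 mol.
Reaction (3): NH3→(NH4)2SO4 ratio 2:1 ⇒ n((NH4)2SO4) = 2.66667 mol.
Mass of (NH4)2SO4 = 2.66667 × 132.144 = 352.384 g.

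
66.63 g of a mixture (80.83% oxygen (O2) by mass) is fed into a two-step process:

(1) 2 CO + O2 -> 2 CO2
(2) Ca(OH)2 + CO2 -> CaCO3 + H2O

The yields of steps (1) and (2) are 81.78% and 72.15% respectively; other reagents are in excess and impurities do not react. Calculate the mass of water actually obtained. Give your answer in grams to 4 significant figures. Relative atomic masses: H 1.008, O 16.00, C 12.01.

Pure O2 = 66.63 × 0.8083 = 53.857 g.
M(O2) = 2(16.00) = 32.00 g/mol.
M(H2O) = 2(1.008) + 16.00 = 18.016 g/mol.
n(O2) = 53.857 / 32.00 = 1.6830 mol.
Step 1 (O2:CO2 = 1:2): theoretical n(CO2) = 3.3661 mol; at 81.78% yield, n(CO2) = 2.7528 mol.
Step 2 (CO2:H2O = 1:1): theoretical n(H2O) = 2.7528 mol, so theoretical mass = 2.7528 × 18.016 = 49.594 g.
At 72.15% yield, actual mass of H2O = 49.594 × 0.7215 = 35.782 g.

35.78 g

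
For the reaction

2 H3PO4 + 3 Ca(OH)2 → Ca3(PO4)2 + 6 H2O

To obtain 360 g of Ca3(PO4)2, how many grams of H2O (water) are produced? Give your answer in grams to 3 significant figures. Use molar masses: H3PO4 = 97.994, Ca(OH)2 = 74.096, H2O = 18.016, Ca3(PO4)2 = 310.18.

n(Ca3(PO4)2) = 360.0 g / 310.18 g/mol = 1.161 mol.
From the equation the Ca3(PO4)2:H2O mole ratio is 1:6, so n(H2O) = 1.161 × 6/1 = 6.964 mol.
Mass of H2O = 6.964 mol × 18.016 g/mol = 125.5 g.

125 g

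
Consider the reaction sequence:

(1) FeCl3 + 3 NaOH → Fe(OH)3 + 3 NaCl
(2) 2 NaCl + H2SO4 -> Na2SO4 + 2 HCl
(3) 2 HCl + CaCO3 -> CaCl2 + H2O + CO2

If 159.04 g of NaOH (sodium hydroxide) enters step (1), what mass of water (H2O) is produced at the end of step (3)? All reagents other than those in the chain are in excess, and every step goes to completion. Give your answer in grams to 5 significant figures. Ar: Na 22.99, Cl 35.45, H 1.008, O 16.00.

M(NaOH) = 22.99 + 16.00 + 1.008 = 39.998 g/mol.
M(H2O) = 2(1.008) + 16.00 = 18.016 g/mol.
n(NaOH) = 159.04 / 39.998 = 3.97620 mol.
Reaction (1): NaOH→NaCl ratio 3:3 ⇒ n(NaCl) = 3.97620 mol.
Reaction (2): NaCl→HCl ratio 2:2 ⇒ n(HCl) = 3.97620 mol.
Reaction (3): HCl→H2O ratio 2:1 ⇒ n(H2O) = 1.98810 mol.
Mass of H2O = 1.98810 × 18.016 = 35.8176 g.

35.818 g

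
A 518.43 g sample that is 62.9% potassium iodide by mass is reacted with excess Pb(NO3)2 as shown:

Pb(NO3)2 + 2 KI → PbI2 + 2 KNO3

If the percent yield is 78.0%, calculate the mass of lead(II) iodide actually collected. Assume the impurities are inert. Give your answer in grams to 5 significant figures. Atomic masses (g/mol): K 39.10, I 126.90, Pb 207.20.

353.18 g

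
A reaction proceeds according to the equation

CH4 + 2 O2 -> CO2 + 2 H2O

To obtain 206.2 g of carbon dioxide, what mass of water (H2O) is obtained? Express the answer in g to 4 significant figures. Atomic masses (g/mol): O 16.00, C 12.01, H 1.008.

M(CO2) = 12.01 + 2(16.00) = 44.01 g/mol.
M(H2O) = 2(1.008) + 16.00 = 18.016 g/mol.
n(CO2) = 206.20 g / 44.01 g/mol = 4.6853 mol.
From the equation the CO2:H2O mole ratio is 1:2, so n(H2O) = 4.6853 × 2/1 = 9.3706 mol.
Mass of H2O = 9.3706 mol × 18.016 g/mol = 168.82 g.

168.8 g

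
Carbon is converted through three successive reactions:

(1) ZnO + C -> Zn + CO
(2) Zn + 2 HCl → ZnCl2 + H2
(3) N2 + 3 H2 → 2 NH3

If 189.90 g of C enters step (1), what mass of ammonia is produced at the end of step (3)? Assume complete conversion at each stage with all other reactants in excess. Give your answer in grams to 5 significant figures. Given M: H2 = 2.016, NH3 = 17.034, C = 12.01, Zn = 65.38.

179.56 g

n(C) = 189.90 / 12.01 = 15.8118 mol.
Reaction (1): C→Zn ratio 1:1 ⇒ n(Zn) = 15.8118 mol.
Reaction (2): Zn→H2 ratio 1:1 ⇒ n(H2) = 15.8118 mol.
Reaction (3): H2→NH3 ratio 3:2 ⇒ n(NH3) = 10.5412 mol.
Mass of NH3 = 10.5412 × 17.034 = 179.559 g.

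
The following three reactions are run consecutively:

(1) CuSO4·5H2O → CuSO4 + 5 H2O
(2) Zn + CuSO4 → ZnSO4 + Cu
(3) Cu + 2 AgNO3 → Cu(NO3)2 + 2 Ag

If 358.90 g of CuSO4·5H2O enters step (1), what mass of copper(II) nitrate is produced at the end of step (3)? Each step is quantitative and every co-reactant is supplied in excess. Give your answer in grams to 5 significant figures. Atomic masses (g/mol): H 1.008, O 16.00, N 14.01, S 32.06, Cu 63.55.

M(CuSO4·5H2O) = 63.55 + 32.06 + 9(16.00) + 10(1.008) = 249.69 g/mol.
M(Cu(NO3)2) = 63.55 + 2(14.01) + 6(16.00) = 187.57 g/mol.
n(CuSO4·5H2O) = 358.90 / 249.69 = 1.43738 mol.
Reaction (1): CuSO4·5H2O→CuSO4 ratio 1:1 ⇒ n(CuSO4) = 1.43738 mol.
Reaction (2): CuSO4→Cu ratio 1:1 ⇒ n(Cu) = 1.43738 mol.
Reaction (3): Cu→Cu(NO3)2 ratio 1:1 ⇒ n(Cu(NO3)2) = 1.43738 mol.
Mass of Cu(NO3)2 = 1.43738 × 187.57 = 269.610 g.

269.61 g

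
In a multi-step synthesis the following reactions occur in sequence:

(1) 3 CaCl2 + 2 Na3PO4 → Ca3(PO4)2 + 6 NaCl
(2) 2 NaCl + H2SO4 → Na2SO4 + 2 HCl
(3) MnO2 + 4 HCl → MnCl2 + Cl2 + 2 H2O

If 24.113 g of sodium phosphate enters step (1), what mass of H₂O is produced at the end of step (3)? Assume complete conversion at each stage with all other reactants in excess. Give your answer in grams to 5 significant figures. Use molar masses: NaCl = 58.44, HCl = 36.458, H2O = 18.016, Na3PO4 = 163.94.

3.9748 g

n(Na3PO4) = 24.113 / 163.94 = 0.147084 mol.
Reaction (1): Na3PO4→NaCl ratio 2:6 ⇒ n(NaCl) = 0.441253 mol.
Reaction (2): NaCl→HCl ratio 2:2 ⇒ n(HCl) = 0.441253 mol.
Reaction (3): HCl→H2O ratio 4:2 ⇒ n(H2O) = 0.220626 mol.
Mass of H2O = 0.220626 × 18.016 = 3.97481 g.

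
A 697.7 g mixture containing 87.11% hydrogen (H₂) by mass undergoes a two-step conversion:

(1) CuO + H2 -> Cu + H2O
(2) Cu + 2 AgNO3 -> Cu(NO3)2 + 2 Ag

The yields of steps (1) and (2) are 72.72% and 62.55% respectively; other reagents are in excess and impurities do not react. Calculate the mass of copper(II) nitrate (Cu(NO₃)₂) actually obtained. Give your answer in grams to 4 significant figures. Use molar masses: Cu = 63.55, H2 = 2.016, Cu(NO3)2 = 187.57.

Pure H2 = 697.7 × 0.8711 = 607.77 g.
n(H2) = 607.77 / 2.016 = 301.47 mol.
Step 1 (H2:Cu = 1:1): theoretical n(Cu) = 301.47 mol; at 72.72% yield, n(Cu) = 219.23 mol.
Step 2 (Cu:Cu(NO3)2 = 1:1): theoretical n(Cu(NO3)2) = 219.23 mol, so theoretical mass = 219.23 × 187.57 = 41121 g.
At 62.55% yield, actual mass of Cu(NO3)2 = 41121 × 0.6255 = 25721 g.

25720 g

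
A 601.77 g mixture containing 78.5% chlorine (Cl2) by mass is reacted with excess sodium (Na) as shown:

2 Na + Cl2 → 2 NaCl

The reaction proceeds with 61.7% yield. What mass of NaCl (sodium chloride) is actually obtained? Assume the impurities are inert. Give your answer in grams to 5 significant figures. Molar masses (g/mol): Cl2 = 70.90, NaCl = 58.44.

480.48 g

Pure Cl2 available = 601.77 g × 0.785 = 472.389 g.
n(Cl2) = 472.389 g / 70.90 g/mol = 6.66276 mol.
From the equation the Cl2:NaCl mole ratio is 1:2, so n(NaCl) = 6.66276 × 2/1 = 13.3255 mol.
Mass of NaCl = 13.3255 mol × 58.44 g/mol = 778.743 g.
Actual mass collected = 778.743 g × 0.617 = 480.484 g.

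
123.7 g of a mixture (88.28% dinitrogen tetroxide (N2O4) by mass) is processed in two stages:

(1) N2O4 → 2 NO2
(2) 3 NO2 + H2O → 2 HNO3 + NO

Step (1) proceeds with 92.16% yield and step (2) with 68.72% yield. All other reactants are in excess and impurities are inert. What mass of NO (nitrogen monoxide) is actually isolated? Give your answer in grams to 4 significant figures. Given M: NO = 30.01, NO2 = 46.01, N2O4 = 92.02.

15.04 g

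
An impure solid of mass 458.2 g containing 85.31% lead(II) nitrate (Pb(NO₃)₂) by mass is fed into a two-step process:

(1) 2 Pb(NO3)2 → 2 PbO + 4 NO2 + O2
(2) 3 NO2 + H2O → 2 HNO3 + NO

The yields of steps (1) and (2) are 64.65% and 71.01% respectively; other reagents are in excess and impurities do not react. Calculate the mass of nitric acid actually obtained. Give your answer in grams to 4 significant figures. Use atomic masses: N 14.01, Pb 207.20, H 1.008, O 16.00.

Pure Pb(NO3)2 = 458.2 × 0.8531 = 390.89 g.
M(Pb(NO3)2) = 207.20 + 2(14.01) + 6(16.00) = 331.22 g/mol.
M(HNO3) = 1.008 + 14.01 + 3(16.00) = 63.018 g/mol.
n(Pb(NO3)2) = 390.89 / 331.22 = 1.1802 mol.
Step 1 (Pb(NO3)2:NO2 = 2:4): theoretical n(NO2) = 2.3603 mol; at 64.65% yield, n(NO2) = 1.5259 mol.
Step 2 (NO2:HNO3 = 3:2): theoretical n(HNO3) = 1.0173 mol, so theoretical mass = 1.0173 × 63.018 = 64.108 g.
At 71.01% yield, actual mass of HNO3 = 64.108 × 0.7101 = 45.523 g.

45.52 g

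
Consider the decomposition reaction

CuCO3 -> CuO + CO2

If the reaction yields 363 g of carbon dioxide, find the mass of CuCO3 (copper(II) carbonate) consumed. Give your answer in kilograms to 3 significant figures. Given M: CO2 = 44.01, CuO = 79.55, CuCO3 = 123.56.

1.02 kg

n(CO2) = 363.0 g / 44.01 g/mol = 8.248 mol.
From the equation the CO2:CuCO3 mole ratio is 1:1, so n(CuCO3) = 8.248 × 1/1 = 8.248 mol.
Mass of CuCO3 = 8.248 mol × 123.56 g/mol = 1019 g.
Converting to kg: 1019 g = 1.02 kg.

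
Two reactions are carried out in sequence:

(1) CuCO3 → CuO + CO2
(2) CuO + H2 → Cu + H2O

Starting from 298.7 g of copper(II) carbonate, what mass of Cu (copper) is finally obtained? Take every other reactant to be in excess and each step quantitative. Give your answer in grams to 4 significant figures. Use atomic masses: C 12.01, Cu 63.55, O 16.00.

M(CuCO3) = 63.55 + 12.01 + 3(16.00) = 123.56 g/mol.
M(Cu) = 63.55 g/mol.
n(CuCO3) = 298.70 / 123.56 = 2.4174 mol.
Step 1 gives a 1:1 ratio of CuCO3 to CuO, so n(CuO) = 2.4174 mol.
In step 2 the CuO:Cu ratio is 1:1, so n(Cu) = 2.4174 mol.
Mass of Cu = 2.4174 × 63.55 = 153.63 g.

153.6 g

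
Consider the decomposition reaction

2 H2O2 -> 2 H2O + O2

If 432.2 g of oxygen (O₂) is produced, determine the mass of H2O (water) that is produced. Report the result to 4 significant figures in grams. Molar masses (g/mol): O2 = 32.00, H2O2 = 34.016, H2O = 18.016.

486.7 g

n(O2) = 432.20 g / 32.00 g/mol = 13.506 mol.
From the equation the O2:H2O mole ratio is 1:2, so n(H2O) = 13.506 × 2/1 = 27.012 mol.
Mass of H2O = 27.012 mol × 18.016 g/mol = 486.66 g.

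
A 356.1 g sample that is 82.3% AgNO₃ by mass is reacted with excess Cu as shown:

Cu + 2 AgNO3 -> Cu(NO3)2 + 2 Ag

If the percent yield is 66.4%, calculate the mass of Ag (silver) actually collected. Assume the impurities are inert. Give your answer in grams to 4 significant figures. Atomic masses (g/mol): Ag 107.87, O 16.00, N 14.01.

123.6 g

Pure AgNO3 available = 356.1 g × 0.823 = 293.07 g.
M(AgNO3) = 107.87 + 14.01 + 3(16.00) = 169.88 g/mol.
M(Ag) = 107.87 g/mol.
n(AgNO3) = 293.07 g / 169.88 g/mol = 1.7252 mol.
From the equation the AgNO3:Ag mole ratio is 2:2, so n(Ag) = 1.7252 × 2/2 = 1.7252 mol.
Mass of Ag = 1.7252 mol × 107.87 g/mol = 186.09 g.
Actual mass collected = 186.09 g × 0.664 = 123.57 g.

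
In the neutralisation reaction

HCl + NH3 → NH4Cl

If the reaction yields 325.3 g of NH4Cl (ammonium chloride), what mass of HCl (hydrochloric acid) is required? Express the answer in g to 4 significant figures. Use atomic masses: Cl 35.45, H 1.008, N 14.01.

M(NH4Cl) = 14.01 + 4(1.008) + 35.45 = 53.492 g/mol.
M(HCl) = 1.008 + 35.45 = 36.458 g/mol.
n(NH4Cl) = 325.30 g / 53.492 g/mol = 6.0813 mol.
From the equation the NH4Cl:HCl mole ratio is 1:1, so n(HCl) = 6.0813 × 1/1 = 6.0813 mol.
Mass of HCl = 6.0813 mol × 36.458 g/mol = 221.71 g.

221.7 g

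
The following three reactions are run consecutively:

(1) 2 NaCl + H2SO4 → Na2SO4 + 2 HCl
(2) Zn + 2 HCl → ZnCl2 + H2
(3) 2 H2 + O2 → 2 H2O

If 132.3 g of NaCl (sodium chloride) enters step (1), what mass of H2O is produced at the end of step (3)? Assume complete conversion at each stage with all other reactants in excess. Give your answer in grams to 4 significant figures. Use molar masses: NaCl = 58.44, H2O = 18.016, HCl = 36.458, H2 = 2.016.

20.39 g

n(NaCl) = 132.3 / 58.44 = 2.2639 mol.
Reaction (1): NaCl→HCl ratio 2:2 ⇒ n(HCl) = 2.2639 mol.
Reaction (2): HCl→H2 ratio 2:1 ⇒ n(H2) = 1.1319 mol.
Reaction (3): H2→H2O ratio 2:2 ⇒ n(H2O) = 1.1319 mol.
Mass of H2O = 1.1319 × 18.016 = 20.393 g.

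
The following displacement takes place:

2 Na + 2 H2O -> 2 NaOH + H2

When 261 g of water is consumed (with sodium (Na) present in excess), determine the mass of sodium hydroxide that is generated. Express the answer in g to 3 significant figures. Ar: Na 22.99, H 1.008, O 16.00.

M(H2O) = 2(1.008) + 16.00 = 18.016 g/mol.
M(NaOH) = 22.99 + 16.00 + 1.008 = 39.998 g/mol.
n(H2O) = 261.0 g / 18.016 g/mol = 14.49 mol.
From the equation the H2O:NaOH mole ratio is 2:2, so n(NaOH) = 14.49 × 2/2 = 14.49 mol.
Mass of NaOH = 14.49 mol × 39.998 g/mol = 579.5 g.

579 g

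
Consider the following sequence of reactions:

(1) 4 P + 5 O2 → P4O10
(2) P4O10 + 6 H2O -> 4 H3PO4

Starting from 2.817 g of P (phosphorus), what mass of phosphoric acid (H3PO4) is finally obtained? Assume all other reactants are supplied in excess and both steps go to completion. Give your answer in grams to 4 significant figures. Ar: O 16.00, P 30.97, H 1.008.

8.913 g

M(P) = 30.97 g/mol.
M(H3PO4) = 3(1.008) + 30.97 + 4(16.00) = 97.994 g/mol.
n(P) = 2.8170 / 30.97 = 0.090959 mol.
Step 1 gives a 4:1 ratio of P to P4O10, so n(P4O10) = 0.022740 mol.
In step 2 the P4O10:H3PO4 ratio is 1:4, so n(H3PO4) = 0.090959 mol.
Mass of H3PO4 = 0.090959 × 97.994 = 8.9134 g.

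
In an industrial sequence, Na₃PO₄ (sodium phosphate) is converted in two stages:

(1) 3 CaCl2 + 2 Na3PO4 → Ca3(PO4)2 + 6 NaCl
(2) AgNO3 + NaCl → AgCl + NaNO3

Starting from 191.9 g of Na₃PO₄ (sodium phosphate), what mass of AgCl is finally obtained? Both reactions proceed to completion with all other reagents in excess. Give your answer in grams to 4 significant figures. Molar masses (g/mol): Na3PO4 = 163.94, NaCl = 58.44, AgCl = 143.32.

n(Na3PO4) = 191.90 / 163.94 = 1.1706 mol.
Step 1 gives a 2:6 ratio of Na3PO4 to NaCl, so n(NaCl) = 3.5117 mol.
In step 2 the NaCl:AgCl ratio is 1:1, so n(AgCl) = 3.5117 mol.
Mass of AgCl = 3.5117 × 143.32 = 503.29 g.

503.3 g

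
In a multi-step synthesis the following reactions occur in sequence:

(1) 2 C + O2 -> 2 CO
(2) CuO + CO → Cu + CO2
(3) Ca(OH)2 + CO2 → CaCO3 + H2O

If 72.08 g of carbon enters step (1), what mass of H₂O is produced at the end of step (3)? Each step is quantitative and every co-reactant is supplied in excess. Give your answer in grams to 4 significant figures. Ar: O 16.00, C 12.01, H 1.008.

108.1 g

M(C) = 12.01 g/mol.
M(H2O) = 2(1.008) + 16.00 = 18.016 g/mol.
n(C) = 72.08 / 12.01 = 6.0017 mol.
Reaction (1): C→CO ratio 2:2 ⇒ n(CO) = 6.0017 mol.
Reaction (2): CO→CO2 ratio 1:1 ⇒ n(CO2) = 6.0017 mol.
Reaction (3): CO2→H2O ratio 1:1 ⇒ n(H2O) = 6.0017 mol.
Mass of H2O = 6.0017 × 18.016 = 108.13 g.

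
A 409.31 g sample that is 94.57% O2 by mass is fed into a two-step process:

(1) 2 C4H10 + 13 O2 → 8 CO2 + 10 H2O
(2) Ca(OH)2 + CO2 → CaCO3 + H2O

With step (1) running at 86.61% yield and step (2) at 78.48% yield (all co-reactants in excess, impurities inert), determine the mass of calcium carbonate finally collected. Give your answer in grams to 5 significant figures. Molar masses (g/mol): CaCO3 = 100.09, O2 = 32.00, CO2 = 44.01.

Pure O2 = 409.31 × 0.9457 = 387.084 g.
n(O2) = 387.084 / 32.00 = 12.0964 mol.
Step 1 (O2:CO2 = 13:8): theoretical n(CO2) = 7.44393 mol; at 86.61% yield, n(CO2) = 6.44719 mol.
Step 2 (CO2:CaCO3 = 1:1): theoretical n(CaCO3) = 6.44719 mol, so theoretical mass = 6.44719 × 100.09 = 645.299 g.
At 78.48% yield, actual mass of CaCO3 = 645.299 × 0.7848 = 506.431 g.

506.43 g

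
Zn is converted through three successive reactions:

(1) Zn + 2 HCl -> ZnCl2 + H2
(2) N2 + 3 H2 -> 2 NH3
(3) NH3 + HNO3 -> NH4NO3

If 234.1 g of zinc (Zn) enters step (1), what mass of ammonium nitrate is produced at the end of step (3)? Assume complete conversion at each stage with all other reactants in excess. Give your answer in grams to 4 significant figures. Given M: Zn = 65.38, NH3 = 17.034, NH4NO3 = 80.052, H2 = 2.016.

n(Zn) = 234.1 / 65.38 = 3.5806 mol.
Reaction (1): Zn→H2 ratio 1:1 ⇒ n(H2) = 3.5806 mol.
Reaction (2): H2→NH3 ratio 3:2 ⇒ n(NH3) = 2.3871 mol.
Reaction (3): NH3→NH4NO3 ratio 1:1 ⇒ n(NH4NO3) = 2.3871 mol.
Mass of NH4NO3 = 2.3871 × 80.052 = 191.09 g.

191.1 g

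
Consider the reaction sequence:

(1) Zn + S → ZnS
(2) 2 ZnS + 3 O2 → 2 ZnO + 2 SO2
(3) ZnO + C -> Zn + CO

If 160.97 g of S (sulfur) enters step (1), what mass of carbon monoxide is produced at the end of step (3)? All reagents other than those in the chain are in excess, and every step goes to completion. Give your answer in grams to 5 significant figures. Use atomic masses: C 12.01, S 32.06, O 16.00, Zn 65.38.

140.64 g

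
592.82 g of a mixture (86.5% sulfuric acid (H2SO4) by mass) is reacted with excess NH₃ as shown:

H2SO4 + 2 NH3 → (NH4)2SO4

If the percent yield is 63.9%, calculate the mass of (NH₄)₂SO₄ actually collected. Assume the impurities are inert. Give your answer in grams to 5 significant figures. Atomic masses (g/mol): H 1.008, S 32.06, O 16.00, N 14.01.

441.49 g

Pure H2SO4 available = 592.82 g × 0.865 = 512.789 g.
M(H2SO4) = 2(1.008) + 32.06 + 4(16.00) = 98.076 g/mol.
M((NH4)2SO4) = 2(14.01) + 8(1.008) + 32.06 + 4(16.00) = 132.144 g/mol.
n(H2SO4) = 512.789 g / 98.076 g/mol = 5.22849 mol.
From the equation the H2SO4:(NH4)2SO4 mole ratio is 1:1, so n((NH4)2SO4) = 5.22849 × 1/1 = 5.22849 mol.
Mass of (NH4)2SO4 = 5.22849 mol × 132.144 g/mol = 690.913 g.
Actual mass collected = 690.913 g × 0.639 = 441.494 g.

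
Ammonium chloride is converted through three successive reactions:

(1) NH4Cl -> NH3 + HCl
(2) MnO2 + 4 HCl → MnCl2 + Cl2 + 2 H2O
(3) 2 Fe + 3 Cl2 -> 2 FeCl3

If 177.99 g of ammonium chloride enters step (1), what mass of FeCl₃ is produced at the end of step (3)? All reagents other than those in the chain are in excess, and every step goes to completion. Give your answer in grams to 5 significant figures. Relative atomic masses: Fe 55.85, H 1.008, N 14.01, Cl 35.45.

89.951 g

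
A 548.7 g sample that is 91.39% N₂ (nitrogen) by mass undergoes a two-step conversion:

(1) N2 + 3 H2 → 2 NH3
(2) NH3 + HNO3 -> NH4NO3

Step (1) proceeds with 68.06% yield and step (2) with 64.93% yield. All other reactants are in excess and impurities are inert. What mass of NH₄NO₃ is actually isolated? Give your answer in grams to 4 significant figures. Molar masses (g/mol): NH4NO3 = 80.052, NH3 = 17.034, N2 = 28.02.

Pure N2 = 548.7 × 0.9139 = 501.46 g.
n(N2) = 501.46 / 28.02 = 17.896 mol.
Step 1 (N2:NH3 = 1:2): theoretical n(NH3) = 35.793 mol; at 68.06% yield, n(NH3) = 24.361 mol.
Step 2 (NH3:NH4NO3 = 1:1): theoretical n(NH4NO3) = 24.361 mol, so theoretical mass = 24.361 × 80.052 = 1950.1 g.
At 64.93% yield, actual mass of NH4NO3 = 1950.1 × 0.6493 = 1266.2 g.

1266 g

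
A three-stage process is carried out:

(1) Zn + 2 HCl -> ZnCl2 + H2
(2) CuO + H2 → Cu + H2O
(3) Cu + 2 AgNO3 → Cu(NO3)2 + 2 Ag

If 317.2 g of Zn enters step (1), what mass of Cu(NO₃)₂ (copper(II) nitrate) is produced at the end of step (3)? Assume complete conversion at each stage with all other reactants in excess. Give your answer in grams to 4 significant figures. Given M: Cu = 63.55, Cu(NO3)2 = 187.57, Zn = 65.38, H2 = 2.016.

n(Zn) = 317.2 / 65.38 = 4.8516 mol.
Reaction (1): Zn→H2 ratio 1:1 ⇒ n(H2) = 4.8516 mol.
Reaction (2): H2→Cu ratio 1:1 ⇒ n(Cu) = 4.8516 mol.
Reaction (3): Cu→Cu(NO3)2 ratio 1:1 ⇒ n(Cu(NO3)2) = 4.8516 mol.
Mass of Cu(NO3)2 = 4.8516 × 187.57 = 910.02 g.

910.0 g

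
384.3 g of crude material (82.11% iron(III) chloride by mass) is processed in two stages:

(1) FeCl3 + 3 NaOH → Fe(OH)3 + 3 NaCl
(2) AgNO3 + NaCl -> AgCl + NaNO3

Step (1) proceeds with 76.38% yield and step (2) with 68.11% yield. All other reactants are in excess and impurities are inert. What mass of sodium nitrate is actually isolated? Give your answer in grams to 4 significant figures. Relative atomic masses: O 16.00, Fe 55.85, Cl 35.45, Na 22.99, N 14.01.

Pure FeCl3 = 384.3 × 0.8211 = 315.55 g.
M(FeCl3) = 55.85 + 3(35.45) = 162.20 g/mol.
M(NaNO3) = 22.99 + 14.01 + 3(16.00) = 85.00 g/mol.
n(FeCl3) = 315.55 / 162.20 = 1.9454 mol.
Step 1 (FeCl3:NaCl = 1:3): theoretical n(NaCl) = 5.8363 mol; at 76.38% yield, n(NaCl) = 4.4578 mol.
Step 2 (NaCl:NaNO3 = 1:1): theoretical n(NaNO3) = 4.4578 mol, so theoretical mass = 4.4578 × 85.00 = 378.91 g.
At 68.11% yield, actual mass of NaNO3 = 378.91 × 0.6811 = 258.08 g.

258.1 g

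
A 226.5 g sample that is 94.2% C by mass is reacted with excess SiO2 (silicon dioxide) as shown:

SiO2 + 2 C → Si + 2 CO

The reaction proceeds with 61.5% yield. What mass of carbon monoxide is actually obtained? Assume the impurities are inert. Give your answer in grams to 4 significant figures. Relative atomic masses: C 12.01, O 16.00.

306.0 g

Pure C available = 226.5 g × 0.942 = 213.36 g.
M(C) = 12.01 g/mol.
M(CO) = 12.01 + 16.00 = 28.01 g/mol.
n(C) = 213.36 g / 12.01 g/mol = 17.765 mol.
From the equation the C:CO mole ratio is 2:2, so n(CO) = 17.765 × 2/2 = 17.765 mol.
Mass of CO = 17.765 mol × 28.01 g/mol = 497.61 g.
Actual mass collected = 497.61 g × 0.615 = 306.03 g.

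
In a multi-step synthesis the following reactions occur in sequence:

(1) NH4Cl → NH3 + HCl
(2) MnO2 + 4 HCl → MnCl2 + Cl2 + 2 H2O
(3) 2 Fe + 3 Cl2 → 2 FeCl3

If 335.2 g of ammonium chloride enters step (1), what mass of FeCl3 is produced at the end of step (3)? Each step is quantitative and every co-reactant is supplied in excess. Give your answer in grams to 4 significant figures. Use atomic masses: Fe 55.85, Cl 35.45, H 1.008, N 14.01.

M(NH4Cl) = 14.01 + 4(1.008) + 35.45 = 53.492 g/mol.
M(FeCl3) = 55.85 + 3(35.45) = 162.20 g/mol.
n(NH4Cl) = 335.2 / 53.492 = 6.2664 mol.
Reaction (1): NH4Cl→HCl ratio 1:1 ⇒ n(HCl) = 6.2664 mol.
Reaction (2): HCl→Cl2 ratio 4:1 ⇒ n(Cl2) = 1.5666 mol.
Reaction (3): Cl2→FeCl3 ratio 3:2 ⇒ n(FeCl3) = 1.0444 mol.
Mass of FeCl3 = 1.0444 × 162.20 = 169.40 g.

169.4 g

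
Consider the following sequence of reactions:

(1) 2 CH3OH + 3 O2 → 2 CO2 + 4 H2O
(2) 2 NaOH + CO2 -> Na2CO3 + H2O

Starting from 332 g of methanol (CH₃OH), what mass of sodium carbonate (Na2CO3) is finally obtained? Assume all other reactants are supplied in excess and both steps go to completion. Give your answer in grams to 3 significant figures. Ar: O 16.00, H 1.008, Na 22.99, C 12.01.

M(CH3OH) = 12.01 + 4(1.008) + 16.00 = 32.042 g/mol.
M(Na2CO3) = 2(22.99) + 12.01 + 3(16.00) = 105.99 g/mol.
n(CH3OH) = 332.0 / 32.042 = 10.36 mol.
Step 1 gives a 2:2 ratio of CH3OH to CO2, so n(CO2) = 10.36 mol.
In step 2 the CO2:Na2CO3 ratio is 1:1, so n(Na2CO3) = 10.36 mol.
Mass of Na2CO3 = 10.36 × 105.99 = 1098 g.

1100 g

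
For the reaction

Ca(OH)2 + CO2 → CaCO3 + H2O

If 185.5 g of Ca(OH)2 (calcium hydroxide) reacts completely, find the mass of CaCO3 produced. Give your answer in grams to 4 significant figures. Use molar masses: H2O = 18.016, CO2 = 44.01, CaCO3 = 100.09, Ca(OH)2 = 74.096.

250.6 g

n(Ca(OH)2) = 185.50 g / 74.096 g/mol = 2.5035 mol.
From the equation the Ca(OH)2:CaCO3 mole ratio is 1:1, so n(CaCO3) = 2.5035 × 1/1 = 2.5035 mol.
Mass of CaCO3 = 2.5035 mol × 100.09 g/mol = 250.58 g.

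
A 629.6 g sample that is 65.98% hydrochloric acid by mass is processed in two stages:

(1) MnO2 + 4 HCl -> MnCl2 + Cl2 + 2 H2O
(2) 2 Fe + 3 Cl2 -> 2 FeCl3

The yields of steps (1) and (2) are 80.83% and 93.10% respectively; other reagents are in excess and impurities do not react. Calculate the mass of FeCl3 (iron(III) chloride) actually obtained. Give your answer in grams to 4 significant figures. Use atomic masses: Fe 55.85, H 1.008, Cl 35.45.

231.8 g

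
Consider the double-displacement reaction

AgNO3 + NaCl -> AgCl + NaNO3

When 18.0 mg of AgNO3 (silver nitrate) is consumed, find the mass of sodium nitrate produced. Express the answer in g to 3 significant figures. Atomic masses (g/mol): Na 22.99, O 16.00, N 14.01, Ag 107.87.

0.00901 g

M(AgNO3) = 107.87 + 14.01 + 3(16.00) = 169.88 g/mol.
M(NaNO3) = 22.99 + 14.01 + 3(16.00) = 85.00 g/mol.
Convert: 18.0 mg = 0.01800 g.
n(AgNO3) = 0.01800 g / 169.88 g/mol = 0.0001060 mol.
From the equation the AgNO3:NaNO3 mole ratio is 1:1, so n(NaNO3) = 0.0001060 × 1/1 = 0.0001060 mol.
Mass of NaNO3 = 0.0001060 mol × 85.00 g/mol = 0.009006 g.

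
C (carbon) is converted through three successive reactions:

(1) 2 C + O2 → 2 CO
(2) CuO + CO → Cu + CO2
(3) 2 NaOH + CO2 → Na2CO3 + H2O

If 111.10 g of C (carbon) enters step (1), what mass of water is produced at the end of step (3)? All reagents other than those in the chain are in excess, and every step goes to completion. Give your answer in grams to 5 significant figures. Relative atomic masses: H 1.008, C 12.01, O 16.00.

M(C) = 12.01 g/mol.
M(H2O) = 2(1.008) + 16.00 = 18.016 g/mol.
n(C) = 111.10 / 12.01 = 9.25062 mol.
Reaction (1): C→CO ratio 2:2 ⇒ n(CO) = 9.25062 mol.
Reaction (2): CO→CO2 ratio 1:1 ⇒ n(CO2) = 9.25062 mol.
Reaction (3): CO2→H2O ratio 1:1 ⇒ n(H2O) = 9.25062 mol.
Mass of H2O = 9.25062 × 18.016 = 166.659 g.

166.66 g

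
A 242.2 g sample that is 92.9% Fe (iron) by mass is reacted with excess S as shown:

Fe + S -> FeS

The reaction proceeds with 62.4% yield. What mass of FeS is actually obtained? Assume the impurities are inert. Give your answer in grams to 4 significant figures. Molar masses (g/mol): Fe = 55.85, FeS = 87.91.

221.0 g

Pure Fe available = 242.2 g × 0.929 = 225.00 g.
n(Fe) = 225.00 g / 55.85 g/mol = 4.0287 mol.
From the equation the Fe:FeS mole ratio is 1:1, so n(FeS) = 4.0287 × 1/1 = 4.0287 mol.
Mass of FeS = 4.0287 mol × 87.91 g/mol = 354.16 g.
Actual mass collected = 354.16 g × 0.624 = 221.00 g.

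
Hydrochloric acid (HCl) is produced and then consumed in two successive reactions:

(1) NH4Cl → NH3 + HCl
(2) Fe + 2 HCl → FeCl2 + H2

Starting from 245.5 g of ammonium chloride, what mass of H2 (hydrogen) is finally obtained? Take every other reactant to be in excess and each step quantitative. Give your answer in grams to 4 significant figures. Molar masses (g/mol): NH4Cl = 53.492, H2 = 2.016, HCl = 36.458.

4.626 g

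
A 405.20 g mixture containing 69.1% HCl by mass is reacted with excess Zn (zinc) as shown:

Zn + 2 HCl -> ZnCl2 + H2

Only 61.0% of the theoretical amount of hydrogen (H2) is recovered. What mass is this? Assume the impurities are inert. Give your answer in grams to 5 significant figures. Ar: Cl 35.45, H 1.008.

4.7222 g

Pure HCl available = 405.20 g × 0.691 = 279.993 g.
M(HCl) = 1.008 + 35.45 = 36.458 g/mol.
M(H2) = 2(1.008) = 2.016 g/mol.
n(HCl) = 279.993 g / 36.458 g/mol = 7.67988 mol.
From the equation the HCl:H2 mole ratio is 2:1, so n(H2) = 7.67988 × 1/2 = 3.83994 mol.
Mass of H2 = 3.83994 mol × 2.016 g/mol = 7.74132 g.
Actual mass collected = 7.74132 g × 0.610 = 4.72221 g.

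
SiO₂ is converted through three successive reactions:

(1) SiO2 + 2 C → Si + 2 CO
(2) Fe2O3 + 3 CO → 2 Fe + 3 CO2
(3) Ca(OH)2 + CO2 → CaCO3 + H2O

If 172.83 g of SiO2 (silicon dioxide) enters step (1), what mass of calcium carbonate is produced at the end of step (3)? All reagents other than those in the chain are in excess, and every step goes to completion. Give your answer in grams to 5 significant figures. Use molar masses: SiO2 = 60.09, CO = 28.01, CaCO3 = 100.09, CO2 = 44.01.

575.75 g

n(SiO2) = 172.83 / 60.09 = 2.87619 mol.
Reaction (1): SiO2→CO ratio 1:2 ⇒ n(CO) = 5.75237 mol.
Reaction (2): CO→CO2 ratio 3:3 ⇒ n(CO2) = 5.75237 mol.
Reaction (3): CO2→CaCO3 ratio 1:1 ⇒ n(CaCO3) = 5.75237 mol.
Mass of CaCO3 = 5.75237 × 100.09 = 575.755 g.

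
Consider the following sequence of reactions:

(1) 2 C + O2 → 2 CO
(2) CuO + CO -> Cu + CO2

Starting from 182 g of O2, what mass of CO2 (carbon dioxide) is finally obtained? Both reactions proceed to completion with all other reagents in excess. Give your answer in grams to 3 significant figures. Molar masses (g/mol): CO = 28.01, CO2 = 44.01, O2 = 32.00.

501 g

n(O2) = 182.0 / 32.00 = 5.688 mol.
Step 1 gives a 1:2 ratio of O2 to CO, so n(CO) = 11.38 mol.
In step 2 the CO:CO2 ratio is 1:1, so n(CO2) = 11.38 mol.
Mass of CO2 = 11.38 × 44.01 = 500.6 g.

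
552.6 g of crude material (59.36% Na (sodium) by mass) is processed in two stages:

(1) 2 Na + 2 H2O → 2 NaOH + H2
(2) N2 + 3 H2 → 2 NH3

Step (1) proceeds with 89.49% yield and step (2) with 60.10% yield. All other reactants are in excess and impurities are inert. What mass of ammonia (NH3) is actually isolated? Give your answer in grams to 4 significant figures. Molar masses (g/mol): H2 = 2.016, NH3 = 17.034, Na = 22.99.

43.57 g

Pure Na = 552.6 × 0.5936 = 328.02 g.
n(Na) = 328.02 / 22.99 = 14.268 mol.
Step 1 (Na:H2 = 2:1): theoretical n(H2) = 7.1340 mol; at 89.49% yield, n(H2) = 6.3843 mol.
Step 2 (H2:NH3 = 3:2): theoretical n(NH3) = 4.2562 mol, so theoretical mass = 4.2562 × 17.034 = 72.500 g.
At 60.10% yield, actual mass of NH3 = 72.500 × 0.6010 = 43.572 g.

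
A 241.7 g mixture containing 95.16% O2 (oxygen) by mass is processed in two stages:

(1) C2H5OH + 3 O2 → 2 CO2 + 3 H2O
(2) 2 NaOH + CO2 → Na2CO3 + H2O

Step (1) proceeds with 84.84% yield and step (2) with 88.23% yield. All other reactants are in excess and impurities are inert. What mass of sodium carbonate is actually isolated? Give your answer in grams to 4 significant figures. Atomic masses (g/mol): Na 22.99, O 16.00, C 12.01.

Pure O2 = 241.7 × 0.9516 = 230.00 g.
M(O2) = 2(16.00) = 32.00 g/mol.
M(Na2CO3) = 2(22.99) + 12.01 + 3(16.00) = 105.99 g/mol.
n(O2) = 230.00 / 32.00 = 7.1876 mol.
Step 1 (O2:CO2 = 3:2): theoretical n(CO2) = 4.7917 mol; at 84.84% yield, n(CO2) = 4.0653 mol.
Step 2 (CO2:Na2CO3 = 1:1): theoretical n(Na2CO3) = 4.0653 mol, so theoretical mass = 4.0653 × 105.99 = 430.88 g.
At 88.23% yield, actual mass of Na2CO3 = 430.88 × 0.8823 = 380.16 g.

380.2 g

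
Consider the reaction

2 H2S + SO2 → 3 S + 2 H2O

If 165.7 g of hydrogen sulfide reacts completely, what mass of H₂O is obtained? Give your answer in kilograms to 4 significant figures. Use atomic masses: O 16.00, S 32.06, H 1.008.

0.08761 kg

M(H2S) = 2(1.008) + 32.06 = 34.076 g/mol.
M(H2O) = 2(1.008) + 16.00 = 18.016 g/mol.
n(H2S) = 165.70 g / 34.076 g/mol = 4.8627 mol.
From the equation the H2S:H2O mole ratio is 2:2, so n(H2O) = 4.8627 × 2/2 = 4.8627 mol.
Mass of H2O = 4.8627 mol × 18.016 g/mol = 87.606 g.
Converting to kg: 87.606 g = 0.08761 kg.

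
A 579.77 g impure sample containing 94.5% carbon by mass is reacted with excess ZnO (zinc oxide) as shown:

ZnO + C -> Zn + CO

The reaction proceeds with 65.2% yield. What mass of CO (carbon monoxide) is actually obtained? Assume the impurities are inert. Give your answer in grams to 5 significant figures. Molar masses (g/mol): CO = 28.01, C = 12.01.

833.12 g

Pure C available = 579.77 g × 0.945 = 547.883 g.
n(C) = 547.883 g / 12.01 g/mol = 45.6189 mol.
From the equation the C:CO mole ratio is 1:1, so n(CO) = 45.6189 × 1/1 = 45.6189 mol.
Mass of CO = 45.6189 mol × 28.01 g/mol = 1277.78 g.
Actual mass collected = 1277.78 g × 0.652 = 833.116 g.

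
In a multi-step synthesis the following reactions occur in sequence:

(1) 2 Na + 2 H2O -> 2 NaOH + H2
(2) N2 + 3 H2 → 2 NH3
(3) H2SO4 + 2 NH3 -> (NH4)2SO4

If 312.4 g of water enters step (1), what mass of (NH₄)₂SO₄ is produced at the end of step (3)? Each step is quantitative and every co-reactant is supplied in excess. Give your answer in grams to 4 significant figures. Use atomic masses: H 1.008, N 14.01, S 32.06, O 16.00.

381.9 g

M(H2O) = 2(1.008) + 16.00 = 18.016 g/mol.
M((NH4)2SO4) = 2(14.01) + 8(1.008) + 32.06 + 4(16.00) = 132.144 g/mol.
n(H2O) = 312.4 / 18.016 = 17.340 mol.
Reaction (1): H2O→H2 ratio 2:1 ⇒ n(H2) = 8.6701 mol.
Reaction (2): H2→NH3 ratio 3:2 ⇒ n(NH3) = 5.7800 mol.
Reaction (3): NH3→(NH4)2SO4 ratio 2:1 ⇒ n((NH4)2SO4) = 2.8900 mol.
Mass of (NH4)2SO4 = 2.8900 × 132.144 = 381.90 g.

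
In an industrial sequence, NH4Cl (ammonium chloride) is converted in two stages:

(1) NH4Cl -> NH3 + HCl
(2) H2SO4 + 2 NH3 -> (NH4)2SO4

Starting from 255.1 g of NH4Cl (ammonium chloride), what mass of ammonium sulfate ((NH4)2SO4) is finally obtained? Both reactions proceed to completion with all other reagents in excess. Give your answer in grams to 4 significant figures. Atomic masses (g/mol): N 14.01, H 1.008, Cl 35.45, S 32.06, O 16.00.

M(NH4Cl) = 14.01 + 4(1.008) + 35.45 = 53.492 g/mol.
M((NH4)2SO4) = 2(14.01) + 8(1.008) + 32.06 + 4(16.00) = 132.144 g/mol.
n(NH4Cl) = 255.10 / 53.492 = 4.7689 mol.
Step 1 gives a 1:1 ratio of NH4Cl to NH3, so n(NH3) = 4.7689 mol.
In step 2 the NH3:(NH4)2SO4 ratio is 2:1, so n((NH4)2SO4) = 2.3845 mol.
Mass of (NH4)2SO4 = 2.3845 × 132.144 = 315.09 g.

315.1 g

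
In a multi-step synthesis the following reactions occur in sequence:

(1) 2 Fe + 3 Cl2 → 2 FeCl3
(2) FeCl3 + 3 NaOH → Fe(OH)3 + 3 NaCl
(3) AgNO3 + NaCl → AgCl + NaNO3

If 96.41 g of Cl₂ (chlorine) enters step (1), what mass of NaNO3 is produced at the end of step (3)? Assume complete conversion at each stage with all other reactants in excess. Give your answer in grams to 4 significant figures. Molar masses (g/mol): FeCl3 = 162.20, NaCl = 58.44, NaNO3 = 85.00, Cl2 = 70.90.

231.2 g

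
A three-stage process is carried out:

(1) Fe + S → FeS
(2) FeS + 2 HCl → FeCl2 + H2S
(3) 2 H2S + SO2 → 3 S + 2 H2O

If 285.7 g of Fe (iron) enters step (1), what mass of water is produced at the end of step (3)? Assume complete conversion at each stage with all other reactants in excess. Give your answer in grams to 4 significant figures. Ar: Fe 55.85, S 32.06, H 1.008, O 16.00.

92.16 g

M(Fe) = 55.85 g/mol.
M(H2O) = 2(1.008) + 16.00 = 18.016 g/mol.
n(Fe) = 285.7 / 55.85 = 5.1155 mol.
Reaction (1): Fe→FeS ratio 1:1 ⇒ n(FeS) = 5.1155 mol.
Reaction (2): FeS→H2S ratio 1:1 ⇒ n(H2S) = 5.1155 mol.
Reaction (3): H2S→H2O ratio 2:2 ⇒ n(H2O) = 5.1155 mol.
Mass of H2O = 5.1155 × 18.016 = 92.161 g.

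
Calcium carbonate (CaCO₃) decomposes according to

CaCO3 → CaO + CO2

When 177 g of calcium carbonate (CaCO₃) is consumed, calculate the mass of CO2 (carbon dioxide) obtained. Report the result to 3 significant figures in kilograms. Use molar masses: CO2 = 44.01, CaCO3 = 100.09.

n(CaCO3) = 177.0 g / 100.09 g/mol = 1.768 mol.
From the equation the CaCO3:CO2 mole ratio is 1:1, so n(CO2) = 1.768 × 1/1 = 1.768 mol.
Mass of CO2 = 1.768 mol × 44.01 g/mol = 77.83 g.
Converting to kg: 77.83 g = 0.0778 kg.

0.0778 kg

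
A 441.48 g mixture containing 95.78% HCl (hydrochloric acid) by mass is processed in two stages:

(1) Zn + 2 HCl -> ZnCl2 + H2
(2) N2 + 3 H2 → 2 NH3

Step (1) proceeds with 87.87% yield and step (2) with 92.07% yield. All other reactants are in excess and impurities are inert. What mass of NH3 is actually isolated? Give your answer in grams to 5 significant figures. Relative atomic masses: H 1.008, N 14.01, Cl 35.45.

Pure HCl = 441.48 × 0.9578 = 422.850 g.
M(HCl) = 1.008 + 35.45 = 36.458 g/mol.
M(NH3) = 14.01 + 3(1.008) = 17.034 g/mol.
n(HCl) = 422.850 / 36.458 = 11.5983 mol.
Step 1 (HCl:H2 = 2:1): theoretical n(H2) = 5.79913 mol; at 87.87% yield, n(H2) = 5.09570 mol.
Step 2 (H2:NH3 = 3:2): theoretical n(NH3) = 3.39713 mol, so theoretical mass = 3.39713 × 17.034 = 57.8667 g.
At 92.07% yield, actual mass of NH3 = 57.8667 × 0.9207 = 53.2779 g.

53.278 g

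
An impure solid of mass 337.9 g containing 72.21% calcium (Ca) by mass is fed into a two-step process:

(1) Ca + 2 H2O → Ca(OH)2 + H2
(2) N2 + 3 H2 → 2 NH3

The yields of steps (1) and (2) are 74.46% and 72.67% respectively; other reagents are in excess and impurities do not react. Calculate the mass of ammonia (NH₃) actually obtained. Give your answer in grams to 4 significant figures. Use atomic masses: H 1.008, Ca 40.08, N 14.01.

Pure Ca = 337.9 × 0.7221 = 244.00 g.
M(Ca) = 40.08 g/mol.
M(NH3) = 14.01 + 3(1.008) = 17.034 g/mol.
n(Ca) = 244.00 / 40.08 = 6.0878 mol.
Step 1 (Ca:H2 = 1:1): theoretical n(H2) = 6.0878 mol; at 74.46% yield, n(H2) = 4.5329 mol.
Step 2 (H2:NH3 = 3:2): theoretical n(NH3) = 3.0220 mol, so theoretical mass = 3.0220 × 17.034 = 51.476 g.
At 72.67% yield, actual mass of NH3 = 51.476 × 0.7267 = 37.408 g.

37.41 g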